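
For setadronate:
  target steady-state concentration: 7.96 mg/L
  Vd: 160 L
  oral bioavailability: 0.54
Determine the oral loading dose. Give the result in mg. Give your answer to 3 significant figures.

2360 mg

LD = Css × Vd / F = 7.96 × 160 / 0.54 = 2359 mg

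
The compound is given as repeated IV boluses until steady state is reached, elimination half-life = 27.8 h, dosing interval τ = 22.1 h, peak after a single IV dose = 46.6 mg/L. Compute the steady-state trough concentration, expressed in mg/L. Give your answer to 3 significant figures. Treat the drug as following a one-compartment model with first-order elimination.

k = ln2 / t½ = 0.693147 / 27.8 = 0.02493 h⁻¹
e^(−kτ) = e^(−0.02493 × 22.1) = 0.5764
Accumulation ratio R = 1 / (1 − e^(−kτ)) = 1 / (1 − 0.5764) = 2.361
Steady-state trough = C₀ × R × e^(−kτ) = 46.6 × 2.361 × 0.5764 = 63.42 mg/L

63.4 mg/L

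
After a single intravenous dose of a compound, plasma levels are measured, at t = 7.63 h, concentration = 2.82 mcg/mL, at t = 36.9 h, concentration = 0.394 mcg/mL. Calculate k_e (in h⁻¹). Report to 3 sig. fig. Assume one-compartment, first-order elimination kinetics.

k = ln(C₁/C₂) / (t₂ − t₁) = ln(2.82/0.394) / (36.9 − 7.63)
  = 1.968 / 29.27 = 0.06724 h⁻¹

0.0672 h⁻¹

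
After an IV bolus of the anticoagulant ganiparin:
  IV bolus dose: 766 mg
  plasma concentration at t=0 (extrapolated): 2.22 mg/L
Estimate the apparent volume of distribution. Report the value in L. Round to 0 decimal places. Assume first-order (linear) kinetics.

Vd = Dose / C₀ = 766.0 / 2.22 = 345.0 L

345 L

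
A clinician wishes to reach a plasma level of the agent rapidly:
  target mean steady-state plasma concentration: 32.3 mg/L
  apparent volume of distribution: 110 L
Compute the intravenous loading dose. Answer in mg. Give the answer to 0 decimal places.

3553 mg

LD = Css × Vd = 32.3 × 110 = 3553 mg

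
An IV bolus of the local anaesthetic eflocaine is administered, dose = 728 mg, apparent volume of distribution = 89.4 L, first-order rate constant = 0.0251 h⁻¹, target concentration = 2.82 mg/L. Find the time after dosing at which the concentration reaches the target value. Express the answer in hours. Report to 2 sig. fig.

C₀ = Dose / Vd = 728.0 / 89.4 = 8.143 mg/L
t = ln(C₀ / C) / k = ln(8.143 / 2.82) / 0.02510
  = ln(2.888) / 0.02510 = 1.061 / 0.02510 = 42.27 h

42 h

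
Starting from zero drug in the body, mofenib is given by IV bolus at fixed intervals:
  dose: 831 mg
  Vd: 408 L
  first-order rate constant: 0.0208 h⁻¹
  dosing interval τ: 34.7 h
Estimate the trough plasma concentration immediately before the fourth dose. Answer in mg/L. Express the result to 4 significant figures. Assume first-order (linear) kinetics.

1.704 mg/L

C₀ per dose = Dose / Vd = 831 / 408 = 2.037 mg/L
Fraction remaining after one interval: r = e^(−kτ) = e^(−0.02080 × 34.7) = 0.4859
Before dose 4, 3 doses have been given (aged 1τ, 2τ, 3τ).
C_trough = C₀ × (r + r² + … + r^3) = C₀ × r(1−r^3)/(1−r)
        = 2.037 × 0.4859 × (1 − 0.1147) / (1 − 0.4859) = 1.704 mg/L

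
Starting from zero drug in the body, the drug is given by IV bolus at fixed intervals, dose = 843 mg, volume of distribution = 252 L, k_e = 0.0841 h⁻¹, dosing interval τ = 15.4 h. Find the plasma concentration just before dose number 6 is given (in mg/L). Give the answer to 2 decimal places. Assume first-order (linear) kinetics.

C₀ per dose = Dose / Vd = 843 / 252 = 3.345 mg/L
Fraction remaining after one interval: r = e^(−kτ) = e^(−0.08410 × 15.4) = 0.2739
Before dose 6, 5 doses have been given (aged 1τ, 2τ, 3τ, 4τ, 5τ).
C_trough = C₀ × (r + r² + … + r^5) = C₀ × r(1−r^5)/(1−r)
        = 3.345 × 0.2739 × (1 − 0.001542) / (1 − 0.2739) = 1.260 mg/L

1.26 mg/L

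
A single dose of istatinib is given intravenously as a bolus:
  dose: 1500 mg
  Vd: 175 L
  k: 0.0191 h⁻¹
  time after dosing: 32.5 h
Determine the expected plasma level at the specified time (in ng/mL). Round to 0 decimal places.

4607 ng/mL

C₀ = Dose / Vd = 1500 / 175 = 8.571 mg/L
C = C₀ · e^(−k·t) = 8.571 × e^(−0.01910 × 32.5)
  = 8.571 × 0.5375 = 4.607 mg/L
Convert: 4.607 mg/L × 1000 = 4607 ng/mL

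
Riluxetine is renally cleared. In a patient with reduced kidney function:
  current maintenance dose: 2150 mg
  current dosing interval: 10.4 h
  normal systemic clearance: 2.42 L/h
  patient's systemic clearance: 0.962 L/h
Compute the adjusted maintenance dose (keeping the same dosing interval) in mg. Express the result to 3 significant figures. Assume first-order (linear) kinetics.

To keep the same average steady-state level, dosing rate must scale with clearance.
CL ratio = 0.962 / 2.42 = 0.3975
New dose (same interval) = 2150 × 0.3975 = 854.6 mg

855 mg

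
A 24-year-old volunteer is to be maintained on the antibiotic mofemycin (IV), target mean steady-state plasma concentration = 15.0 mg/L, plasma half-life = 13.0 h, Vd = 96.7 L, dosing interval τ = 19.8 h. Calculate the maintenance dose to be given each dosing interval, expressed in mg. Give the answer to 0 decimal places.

k = ln2 / t½ = 0.693147 / 13.0 = 0.05332 h⁻¹
CL = k × Vd = 0.05332 × 96.7 = 5.156 L/h
At steady state, Dose/τ = Css × CL.
Dose = Css × CL × τ = 15.0 × 5.156 × 19.8 = 1531 mg

1531 mg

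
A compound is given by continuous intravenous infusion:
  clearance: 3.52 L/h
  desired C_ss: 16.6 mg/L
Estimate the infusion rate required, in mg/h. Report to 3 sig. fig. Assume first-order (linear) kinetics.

58.4 mg/h

At steady state, infusion rate R₀ = Css × CL = 16.6 × 3.520 = 58.43 mg/h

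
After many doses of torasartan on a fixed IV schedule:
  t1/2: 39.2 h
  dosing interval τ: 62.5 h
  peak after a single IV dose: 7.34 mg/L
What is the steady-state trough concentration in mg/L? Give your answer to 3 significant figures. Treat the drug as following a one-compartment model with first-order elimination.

3.63 mg/L

k = ln2 / t½ = 0.693147 / 39.2 = 0.01768 h⁻¹
e^(−kτ) = e^(−0.01768 × 62.5) = 0.3312
Accumulation ratio R = 1 / (1 − e^(−kτ)) = 1 / (1 − 0.3312) = 1.495
Steady-state trough = C₀ × R × e^(−kτ) = 7.34 × 1.495 × 0.3312 = 3.634 mg/L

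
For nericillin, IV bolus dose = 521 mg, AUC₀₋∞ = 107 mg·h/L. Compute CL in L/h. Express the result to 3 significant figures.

CL = Dose / AUC = 521 / 107 = 4.869 L/h

4.87 L/h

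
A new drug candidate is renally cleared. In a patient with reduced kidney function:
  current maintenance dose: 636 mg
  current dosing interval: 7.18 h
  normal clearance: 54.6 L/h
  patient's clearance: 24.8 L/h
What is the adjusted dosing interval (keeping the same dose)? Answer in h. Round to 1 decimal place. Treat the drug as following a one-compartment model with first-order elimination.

To keep the same average steady-state level, dosing rate must scale with clearance.
CL ratio = 24.8 / 54.6 = 0.4542
New interval (same dose) = 7.18 / 0.4542 = 15.81 h

15.8 h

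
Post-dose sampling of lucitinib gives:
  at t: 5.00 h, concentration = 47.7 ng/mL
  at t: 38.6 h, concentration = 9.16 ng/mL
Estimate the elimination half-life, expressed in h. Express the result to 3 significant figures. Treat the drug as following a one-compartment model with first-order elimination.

k = ln(C₁/C₂) / (t₂ − t₁) = ln(47.7/9.16) / (38.6 − 5.00)
  = 1.650 / 33.60 = 0.04911 h⁻¹
t½ = ln2 / k = 0.693147 / 0.04911 = 14.11 h

14.1 h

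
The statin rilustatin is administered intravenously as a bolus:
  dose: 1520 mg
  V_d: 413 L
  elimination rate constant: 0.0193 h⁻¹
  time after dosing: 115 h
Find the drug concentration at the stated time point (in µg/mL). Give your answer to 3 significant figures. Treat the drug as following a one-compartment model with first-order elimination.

C₀ = Dose / Vd = 1520 / 413 = 3.680 mg/L
C = C₀ · e^(−k·t) = 3.680 × e^(−0.01930 × 115)
  = 3.680 × 0.1087 = 0.4000 mg/L
(0.4000 mg/L = 0.4000 µg/mL)

0.400 µg/mL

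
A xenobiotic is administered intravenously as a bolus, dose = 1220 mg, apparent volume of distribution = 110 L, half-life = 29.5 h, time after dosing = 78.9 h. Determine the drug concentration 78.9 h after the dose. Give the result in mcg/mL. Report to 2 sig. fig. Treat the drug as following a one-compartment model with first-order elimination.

1.7 mcg/mL

C₀ = Dose / Vd = 1220 / 110 = 11.09 mg/L
k = ln2 / t½ = 0.693147 / 29.5 = 0.02350 h⁻¹
C = C₀ · e^(−k·t) = 11.09 × e^(−0.02350 × 78.9)
  = 11.09 × 0.1566 = 1.737 mg/L
(1.737 mg/L = 1.737 mcg/mL)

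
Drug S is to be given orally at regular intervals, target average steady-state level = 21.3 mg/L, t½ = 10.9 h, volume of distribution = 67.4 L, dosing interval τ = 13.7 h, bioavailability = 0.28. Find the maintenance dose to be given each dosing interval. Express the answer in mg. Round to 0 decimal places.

k = ln2 / t½ = 0.693147 / 10.9 = 0.06359 h⁻¹
CL = k × Vd = 0.06359 × 67.4 = 4.286 L/h
At steady state, F × (Dose/τ) = Css × CL.
Dose = Css × CL × τ / F = 21.3 × 4.286 × 13.7 / 0.28 = 4467 mg

4467 mg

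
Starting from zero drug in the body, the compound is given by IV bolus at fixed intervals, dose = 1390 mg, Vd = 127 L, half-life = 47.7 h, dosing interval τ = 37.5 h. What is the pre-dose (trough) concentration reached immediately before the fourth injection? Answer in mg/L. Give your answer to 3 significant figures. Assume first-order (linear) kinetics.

C₀ per dose = Dose / Vd = 1390 / 127 = 10.94 mg/L
k = ln2 / t½ = 0.693147 / 47.7 = 0.01453 h⁻¹
Fraction remaining after one interval: r = e^(−kτ) = e^(−0.01453 × 37.5) = 0.5799
Before dose 4, 3 doses have been given (aged 1τ, 2τ, 3τ).
C_trough = C₀ × (r + r² + … + r^3) = C₀ × r(1−r^3)/(1−r)
        = 10.94 × 0.5799 × (1 − 0.1950) / (1 − 0.5799) = 12.16 mg/L

12.2 mg/L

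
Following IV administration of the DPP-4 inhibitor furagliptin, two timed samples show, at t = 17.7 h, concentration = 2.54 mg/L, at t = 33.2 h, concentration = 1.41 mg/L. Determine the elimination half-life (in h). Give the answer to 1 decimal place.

18.3 h

k = ln(C₁/C₂) / (t₂ − t₁) = ln(2.54/1.41) / (33.2 − 17.7)
  = 0.5886 / 15.50 = 0.03797 h⁻¹
t½ = ln2 / k = 0.693147 / 0.03797 = 18.26 h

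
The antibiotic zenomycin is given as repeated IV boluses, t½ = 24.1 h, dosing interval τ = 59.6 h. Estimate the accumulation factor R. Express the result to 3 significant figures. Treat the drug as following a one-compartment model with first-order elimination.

1.22

k = ln2 / t½ = 0.693147 / 24.1 = 0.02876 h⁻¹
e^(−kτ) = e^(−0.02876 × 59.6) = 0.1801
Accumulation ratio R = 1 / (1 − e^(−kτ)) = 1 / (1 − 0.1801) = 1.220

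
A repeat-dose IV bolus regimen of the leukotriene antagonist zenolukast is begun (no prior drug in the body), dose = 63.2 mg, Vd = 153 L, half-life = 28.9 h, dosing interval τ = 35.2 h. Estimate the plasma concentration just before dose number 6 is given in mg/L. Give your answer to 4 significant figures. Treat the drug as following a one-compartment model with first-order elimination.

C₀ per dose = Dose / Vd = 63.2 / 153 = 0.4131 mg/L
k = ln2 / t½ = 0.693147 / 28.9 = 0.02398 h⁻¹
Fraction remaining after one interval: r = e^(−kτ) = e^(−0.02398 × 35.2) = 0.4299
Before dose 6, 5 doses have been given (aged 1τ, 2τ, 3τ, 4τ, 5τ).
C_trough = C₀ × (r + r² + … + r^5) = C₀ × r(1−r^5)/(1−r)
        = 0.4131 × 0.4299 × (1 − 0.01468) / (1 − 0.4299) = 0.3069 mg/L

0.3069 mg/L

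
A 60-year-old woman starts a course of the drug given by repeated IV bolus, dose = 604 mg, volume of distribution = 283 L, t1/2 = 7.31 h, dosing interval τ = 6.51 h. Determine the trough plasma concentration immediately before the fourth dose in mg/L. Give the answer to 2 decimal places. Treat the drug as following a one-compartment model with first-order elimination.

2.11 mg/L

C₀ per dose = Dose / Vd = 604 / 283 = 2.134 mg/L
k = ln2 / t½ = 0.693147 / 7.31 = 0.09482 h⁻¹
Fraction remaining after one interval: r = e^(−kτ) = e^(−0.09482 × 6.51) = 0.5394
Before dose 4, 3 doses have been given (aged 1τ, 2τ, 3τ).
C_trough = C₀ × (r + r² + … + r^3) = C₀ × r(1−r^3)/(1−r)
        = 2.134 × 0.5394 × (1 − 0.1569) / (1 − 0.5394) = 2.107 mg/L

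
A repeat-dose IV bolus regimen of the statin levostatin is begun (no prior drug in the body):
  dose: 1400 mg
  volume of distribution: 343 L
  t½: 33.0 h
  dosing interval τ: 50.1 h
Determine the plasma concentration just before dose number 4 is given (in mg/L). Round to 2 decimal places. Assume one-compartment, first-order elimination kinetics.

2.10 mg/L

C₀ per dose = Dose / Vd = 1400 / 343 = 4.082 mg/L
k = ln2 / t½ = 0.693147 / 33.0 = 0.02100 h⁻¹
Fraction remaining after one interval: r = e^(−kτ) = e^(−0.02100 × 50.1) = 0.3492
Before dose 4, 3 doses have been given (aged 1τ, 2τ, 3τ).
C_trough = C₀ × (r + r² + … + r^3) = C₀ × r(1−r^3)/(1−r)
        = 4.082 × 0.3492 × (1 − 0.04258) / (1 − 0.3492) = 2.097 mg/L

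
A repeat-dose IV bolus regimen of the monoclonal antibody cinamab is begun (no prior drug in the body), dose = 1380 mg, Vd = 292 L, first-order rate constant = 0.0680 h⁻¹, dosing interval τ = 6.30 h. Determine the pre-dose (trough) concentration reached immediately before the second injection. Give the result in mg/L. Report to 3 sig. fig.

3.08 mg/L

C₀ per dose = Dose / Vd = 1380 / 292 = 4.726 mg/L
Fraction remaining after one interval: r = e^(−kτ) = e^(−0.06800 × 6.30) = 0.6516
Before dose 2, 1 dose has been given (aged 1τ).
C_trough = C₀ × r = 4.726 × 0.6516 = 3.079 mg/L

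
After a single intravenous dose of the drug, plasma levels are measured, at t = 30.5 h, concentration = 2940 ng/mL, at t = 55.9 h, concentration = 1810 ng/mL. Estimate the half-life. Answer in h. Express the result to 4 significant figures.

k = ln(C₁/C₂) / (t₂ − t₁) = ln(2940/1810) / (55.9 − 30.5)
  = 0.4851 / 25.40 = 0.01910 h⁻¹
t½ = ln2 / k = 0.693147 / 0.01910 = 36.29 h

36.29 h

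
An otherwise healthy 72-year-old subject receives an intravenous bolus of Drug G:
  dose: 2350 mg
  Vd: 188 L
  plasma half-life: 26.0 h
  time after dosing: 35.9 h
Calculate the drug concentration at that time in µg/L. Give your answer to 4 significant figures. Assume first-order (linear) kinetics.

C₀ = Dose / Vd = 2350 / 188 = 12.50 mg/L
k = ln2 / t½ = 0.693147 / 26.0 = 0.02666 h⁻¹
C = C₀ · e^(−k·t) = 12.50 × e^(−0.02666 × 35.9)
  = 12.50 × 0.3840 = 4.800 mg/L
Convert: 4.800 mg/L × 1000 = 4800 µg/L

4800 µg/L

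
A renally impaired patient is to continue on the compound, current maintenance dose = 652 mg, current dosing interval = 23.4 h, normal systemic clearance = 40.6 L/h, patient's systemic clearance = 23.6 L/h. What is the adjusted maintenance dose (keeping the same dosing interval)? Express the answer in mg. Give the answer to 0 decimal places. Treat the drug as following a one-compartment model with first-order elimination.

379 mg

To keep the same average steady-state level, dosing rate must scale with clearance.
CL ratio = 23.6 / 40.6 = 0.5813
New dose (same interval) = 652 × 0.5813 = 379.0 mg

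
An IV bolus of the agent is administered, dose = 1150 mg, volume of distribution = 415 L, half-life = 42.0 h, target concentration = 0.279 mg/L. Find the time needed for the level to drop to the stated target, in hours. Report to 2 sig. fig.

140 h

C₀ = Dose / Vd = 1150 / 415 = 2.771 mg/L
k = ln2 / t½ = 0.693147 / 42.0 = 0.01650 h⁻¹
t = ln(C₀ / C) / k = ln(2.771 / 0.279) / 0.01650
  = ln(9.932) / 0.01650 = 2.296 / 0.01650 = 139.2 h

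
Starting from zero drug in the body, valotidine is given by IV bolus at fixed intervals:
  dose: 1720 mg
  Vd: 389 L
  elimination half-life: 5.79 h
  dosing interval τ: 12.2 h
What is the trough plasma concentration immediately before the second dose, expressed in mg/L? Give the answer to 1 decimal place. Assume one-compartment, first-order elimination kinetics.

C₀ per dose = Dose / Vd = 1720 / 389 = 4.422 mg/L
k = ln2 / t½ = 0.693147 / 5.79 = 0.1197 h⁻¹
Fraction remaining after one interval: r = e^(−kτ) = e^(−0.1197 × 12.2) = 0.2322
Before dose 2, 1 dose has been given (aged 1τ).
C_trough = C₀ × r = 4.422 × 0.2322 = 1.027 mg/L

1.0 mg/L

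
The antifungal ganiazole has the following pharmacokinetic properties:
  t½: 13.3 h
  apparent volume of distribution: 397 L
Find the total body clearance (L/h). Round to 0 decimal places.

k = ln2 / t½ = 0.693147 / 13.3 = 0.05212 h⁻¹
CL = k × Vd = 0.05212 × 397 = 20.69 L/h

21 L/h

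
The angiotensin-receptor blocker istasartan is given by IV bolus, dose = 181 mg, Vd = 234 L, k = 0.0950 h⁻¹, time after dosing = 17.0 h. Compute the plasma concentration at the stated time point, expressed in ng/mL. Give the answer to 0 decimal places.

C₀ = Dose / Vd = 181.0 / 234 = 0.7735 mg/L
C = C₀ · e^(−k·t) = 0.7735 × e^(−0.09500 × 17.0)
  = 0.7735 × 0.1989 = 0.1538 mg/L
Convert: 0.1538 mg/L × 1000 = 153.8 ng/mL

154 ng/mL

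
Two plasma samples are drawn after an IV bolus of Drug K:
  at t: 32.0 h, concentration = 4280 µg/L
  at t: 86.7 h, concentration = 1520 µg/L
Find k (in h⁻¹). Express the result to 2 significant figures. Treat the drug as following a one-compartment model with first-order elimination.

k = ln(C₁/C₂) / (t₂ − t₁) = ln(4280/1520) / (86.7 − 32.0)
  = 1.035 / 54.70 = 0.01892 h⁻¹

0.019 h⁻¹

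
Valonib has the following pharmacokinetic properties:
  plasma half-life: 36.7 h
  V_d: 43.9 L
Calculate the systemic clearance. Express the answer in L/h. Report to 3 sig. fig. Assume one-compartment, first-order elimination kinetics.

0.829 L/h

k = ln2 / t½ = 0.693147 / 36.7 = 0.01889 h⁻¹
CL = k × Vd = 0.01889 × 43.9 = 0.8293 L/h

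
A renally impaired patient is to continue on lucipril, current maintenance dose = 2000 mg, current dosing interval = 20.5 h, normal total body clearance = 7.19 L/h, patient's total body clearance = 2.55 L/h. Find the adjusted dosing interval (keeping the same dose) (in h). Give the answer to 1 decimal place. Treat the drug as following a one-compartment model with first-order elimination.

57.8 h

To keep the same average steady-state level, dosing rate must scale with clearance.
CL ratio = 2.55 / 7.19 = 0.3547
New interval (same dose) = 20.5 / 0.3547 = 57.80 h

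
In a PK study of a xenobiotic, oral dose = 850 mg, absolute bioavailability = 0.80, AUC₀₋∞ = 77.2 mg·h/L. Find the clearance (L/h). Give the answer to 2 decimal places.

CL = F·Dose / AUC = 0.80 × 850 / 77.2 = 8.808 L/h

8.81 L/h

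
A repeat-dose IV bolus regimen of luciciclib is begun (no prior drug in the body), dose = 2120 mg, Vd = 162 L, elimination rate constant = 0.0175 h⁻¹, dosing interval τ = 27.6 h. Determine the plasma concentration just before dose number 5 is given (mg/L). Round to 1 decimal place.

18.0 mg/L

C₀ per dose = Dose / Vd = 2120 / 162 = 13.09 mg/L
Fraction remaining after one interval: r = e^(−kτ) = e^(−0.01750 × 27.6) = 0.6169
Before dose 5, 4 doses have been given (aged 1τ, 2τ, 3τ, 4τ).
C_trough = C₀ × (r + r² + … + r^4) = C₀ × r(1−r^4)/(1−r)
        = 13.09 × 0.6169 × (1 − 0.1448) / (1 − 0.6169) = 18.03 mg/L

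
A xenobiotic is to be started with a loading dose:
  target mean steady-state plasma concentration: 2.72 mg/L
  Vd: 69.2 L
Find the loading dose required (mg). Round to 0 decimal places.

LD = Css × Vd = 2.72 × 69.2 = 188.2 mg

188 mg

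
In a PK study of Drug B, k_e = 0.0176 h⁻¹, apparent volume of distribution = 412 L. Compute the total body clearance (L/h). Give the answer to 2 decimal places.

CL = k × Vd = 0.0176 × 412 = 7.251 L/h

7.25 L/h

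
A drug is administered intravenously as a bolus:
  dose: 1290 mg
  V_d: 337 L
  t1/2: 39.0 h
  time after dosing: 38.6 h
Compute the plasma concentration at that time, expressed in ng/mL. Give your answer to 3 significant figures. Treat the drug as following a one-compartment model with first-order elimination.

1930 ng/mL

C₀ = Dose / Vd = 1290 / 337 = 3.828 mg/L
k = ln2 / t½ = 0.693147 / 39.0 = 0.01777 h⁻¹
C = C₀ · e^(−k·t) = 3.828 × e^(−0.01777 × 38.6)
  = 3.828 × 0.5036 = 1.928 mg/L
Convert: 1.928 mg/L × 1000 = 1928 ng/mL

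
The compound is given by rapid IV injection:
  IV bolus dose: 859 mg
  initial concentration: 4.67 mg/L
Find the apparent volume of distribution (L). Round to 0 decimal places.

Vd = Dose / C₀ = 859.0 / 4.67 = 183.9 L

184 L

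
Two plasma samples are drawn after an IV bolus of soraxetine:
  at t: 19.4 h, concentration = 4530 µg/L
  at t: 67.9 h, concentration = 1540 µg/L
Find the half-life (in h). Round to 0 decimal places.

31 h

k = ln(C₁/C₂) / (t₂ − t₁) = ln(4530/1540) / (67.9 − 19.4)
  = 1.079 / 48.50 = 0.02225 h⁻¹
t½ = ln2 / k = 0.693147 / 0.02225 = 31.15 h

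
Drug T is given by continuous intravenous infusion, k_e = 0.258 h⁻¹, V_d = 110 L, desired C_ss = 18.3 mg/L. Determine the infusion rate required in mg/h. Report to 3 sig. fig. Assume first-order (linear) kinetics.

CL = k × Vd = 0.2580 × 110 = 28.38 L/h
At steady state, infusion rate R₀ = Css × CL = 18.3 × 28.38 = 519.4 mg/h

519 mg/h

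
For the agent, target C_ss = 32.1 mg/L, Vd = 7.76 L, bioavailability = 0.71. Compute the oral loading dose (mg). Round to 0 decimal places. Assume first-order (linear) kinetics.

351 mg

LD = Css × Vd / F = 32.1 × 7.76 / 0.71 = 350.8 mg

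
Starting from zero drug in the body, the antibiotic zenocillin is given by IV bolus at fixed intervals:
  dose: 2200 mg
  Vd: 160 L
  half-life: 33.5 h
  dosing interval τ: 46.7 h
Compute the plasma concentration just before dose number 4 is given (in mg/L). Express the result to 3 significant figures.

7.98 mg/L

C₀ per dose = Dose / Vd = 2200 / 160 = 13.75 mg/L
k = ln2 / t½ = 0.693147 / 33.5 = 0.02069 h⁻¹
Fraction remaining after one interval: r = e^(−kτ) = e^(−0.02069 × 46.7) = 0.3805
Before dose 4, 3 doses have been given (aged 1τ, 2τ, 3τ).
C_trough = C₀ × (r + r² + … + r^3) = C₀ × r(1−r^3)/(1−r)
        = 13.75 × 0.3805 × (1 − 0.05509) / (1 − 0.3805) = 7.980 mg/L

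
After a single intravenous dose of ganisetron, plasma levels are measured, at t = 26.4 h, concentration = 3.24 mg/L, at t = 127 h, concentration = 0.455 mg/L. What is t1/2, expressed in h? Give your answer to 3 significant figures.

35.5 h

k = ln(C₁/C₂) / (t₂ − t₁) = ln(3.24/0.455) / (127 − 26.4)
  = 1.963 / 100.6 = 0.01951 h⁻¹
t½ = ln2 / k = 0.693147 / 0.01951 = 35.53 h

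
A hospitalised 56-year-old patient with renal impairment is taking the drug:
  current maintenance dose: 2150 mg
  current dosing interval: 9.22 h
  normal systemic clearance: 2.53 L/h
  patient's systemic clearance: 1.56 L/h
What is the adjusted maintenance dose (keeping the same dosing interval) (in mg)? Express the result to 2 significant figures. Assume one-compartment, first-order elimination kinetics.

1300 mg

To keep the same average steady-state level, dosing rate must scale with clearance.
CL ratio = 1.56 / 2.53 = 0.6166
New dose (same interval) = 2150 × 0.6166 = 1326 mg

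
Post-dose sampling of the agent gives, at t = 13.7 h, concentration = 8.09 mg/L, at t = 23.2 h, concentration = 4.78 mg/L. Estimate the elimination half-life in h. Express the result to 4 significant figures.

k = ln(C₁/C₂) / (t₂ − t₁) = ln(8.09/4.78) / (23.2 − 13.7)
  = 0.5262 / 9.500 = 0.05539 h⁻¹
t½ = ln2 / k = 0.693147 / 0.05539 = 12.51 h

12.51 h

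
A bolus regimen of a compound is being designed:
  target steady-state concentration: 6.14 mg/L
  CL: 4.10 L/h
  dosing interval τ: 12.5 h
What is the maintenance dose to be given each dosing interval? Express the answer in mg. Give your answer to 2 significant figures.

At steady state, Dose/τ = Css × CL.
Dose = Css × CL × τ = 6.14 × 4.100 × 12.5 = 314.7 mg

310 mg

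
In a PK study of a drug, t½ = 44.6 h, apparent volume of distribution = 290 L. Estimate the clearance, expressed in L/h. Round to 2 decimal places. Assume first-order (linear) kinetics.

k = ln2 / t½ = 0.693147 / 44.6 = 0.01554 h⁻¹
CL = k × Vd = 0.01554 × 290 = 4.507 L/h

4.51 L/h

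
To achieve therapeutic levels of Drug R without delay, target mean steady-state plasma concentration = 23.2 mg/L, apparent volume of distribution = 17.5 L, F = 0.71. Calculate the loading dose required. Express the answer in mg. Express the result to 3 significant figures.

572 mg

LD = Css × Vd / F = 23.2 × 17.5 / 0.71 = 571.8 mg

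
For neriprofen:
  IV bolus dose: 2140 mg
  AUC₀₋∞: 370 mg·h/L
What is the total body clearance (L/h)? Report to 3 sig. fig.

CL = Dose / AUC = 2140 / 370 = 5.784 L/h

5.78 L/h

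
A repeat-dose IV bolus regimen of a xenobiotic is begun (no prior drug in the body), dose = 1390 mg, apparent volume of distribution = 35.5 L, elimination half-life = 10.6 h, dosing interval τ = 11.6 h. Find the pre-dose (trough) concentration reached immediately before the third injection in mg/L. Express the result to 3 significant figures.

26.9 mg/L

C₀ per dose = Dose / Vd = 1390 / 35.5 = 39.15 mg/L
k = ln2 / t½ = 0.693147 / 10.6 = 0.06539 h⁻¹
Fraction remaining after one interval: r = e^(−kτ) = e^(−0.06539 × 11.6) = 0.4684
Before dose 3, 2 doses have been given (aged 1τ, 2τ).
C_trough = C₀ × (r + r²) = 39.15 × (0.4684 + 0.2194) = 26.93 mg/L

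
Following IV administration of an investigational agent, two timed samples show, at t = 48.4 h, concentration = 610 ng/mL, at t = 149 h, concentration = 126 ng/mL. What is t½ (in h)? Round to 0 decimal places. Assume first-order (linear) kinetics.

k = ln(C₁/C₂) / (t₂ − t₁) = ln(610/126) / (149 − 48.4)
  = 1.577 / 100.6 = 0.01568 h⁻¹
t½ = ln2 / k = 0.693147 / 0.01568 = 44.21 h

44 h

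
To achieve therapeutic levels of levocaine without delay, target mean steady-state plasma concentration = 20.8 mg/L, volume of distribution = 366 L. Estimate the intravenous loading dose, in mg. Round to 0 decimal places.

7613 mg

LD = Css × Vd = 20.8 × 366 = 7613 mg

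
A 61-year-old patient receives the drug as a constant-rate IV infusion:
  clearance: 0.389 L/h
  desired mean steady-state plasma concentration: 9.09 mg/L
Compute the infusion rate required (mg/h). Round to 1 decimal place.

3.5 mg/h

At steady state, infusion rate R₀ = Css × CL = 9.09 × 0.3890 = 3.536 mg/h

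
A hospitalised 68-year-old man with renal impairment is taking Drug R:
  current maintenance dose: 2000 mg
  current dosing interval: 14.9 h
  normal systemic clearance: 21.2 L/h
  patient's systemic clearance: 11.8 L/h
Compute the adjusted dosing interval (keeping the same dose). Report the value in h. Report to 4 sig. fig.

To keep the same average steady-state level, dosing rate must scale with clearance.
CL ratio = 11.8 / 21.2 = 0.5566
New interval (same dose) = 14.9 / 0.5566 = 26.77 h

26.77 h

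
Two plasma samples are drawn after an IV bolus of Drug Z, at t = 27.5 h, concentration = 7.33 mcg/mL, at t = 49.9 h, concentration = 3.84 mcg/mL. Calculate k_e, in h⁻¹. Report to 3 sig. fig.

0.0289 h⁻¹

k = ln(C₁/C₂) / (t₂ − t₁) = ln(7.33/3.84) / (49.9 − 27.5)
  = 0.6465 / 22.40 = 0.02886 h⁻¹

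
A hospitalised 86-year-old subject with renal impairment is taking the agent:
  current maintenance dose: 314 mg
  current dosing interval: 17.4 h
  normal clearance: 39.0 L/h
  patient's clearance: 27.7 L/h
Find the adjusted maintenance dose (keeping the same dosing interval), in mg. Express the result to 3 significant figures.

223 mg

To keep the same average steady-state level, dosing rate must scale with clearance.
CL ratio = 27.7 / 39.0 = 0.7103
New dose (same interval) = 314 × 0.7103 = 223.0 mg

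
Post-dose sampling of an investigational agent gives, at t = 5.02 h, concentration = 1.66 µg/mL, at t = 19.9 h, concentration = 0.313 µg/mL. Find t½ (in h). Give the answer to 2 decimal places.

6.18 h

k = ln(C₁/C₂) / (t₂ − t₁) = ln(1.66/0.313) / (19.9 − 5.02)
  = 1.668 / 14.88 = 0.1121 h⁻¹
t½ = ln2 / k = 0.693147 / 0.1121 = 6.183 h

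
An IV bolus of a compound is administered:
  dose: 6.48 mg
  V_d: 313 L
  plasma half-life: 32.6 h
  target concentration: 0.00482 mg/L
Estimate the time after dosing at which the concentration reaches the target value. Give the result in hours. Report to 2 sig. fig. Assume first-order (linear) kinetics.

C₀ = Dose / Vd = 6.480 / 313 = 0.02070 mg/L
k = ln2 / t½ = 0.693147 / 32.6 = 0.02126 h⁻¹
t = ln(C₀ / C) / k = ln(0.02070 / 0.00482) / 0.02126
  = ln(4.295) / 0.02126 = 1.457 / 0.02126 = 68.53 h

69 h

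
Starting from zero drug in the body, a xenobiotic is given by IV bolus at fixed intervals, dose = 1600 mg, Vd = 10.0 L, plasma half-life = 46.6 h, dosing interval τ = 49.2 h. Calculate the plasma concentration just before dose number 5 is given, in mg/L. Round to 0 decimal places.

C₀ per dose = Dose / Vd = 1600 / 10.0 = 160.0 mg/L
k = ln2 / t½ = 0.693147 / 46.6 = 0.01487 h⁻¹
Fraction remaining after one interval: r = e^(−kτ) = e^(−0.01487 × 49.2) = 0.4811
Before dose 5, 4 doses have been given (aged 1τ, 2τ, 3τ, 4τ).
C_trough = C₀ × (r + r² + … + r^4) = C₀ × r(1−r^4)/(1−r)
        = 160.0 × 0.4811 × (1 − 0.05357) / (1 − 0.4811) = 140.4 mg/L

140 mg/L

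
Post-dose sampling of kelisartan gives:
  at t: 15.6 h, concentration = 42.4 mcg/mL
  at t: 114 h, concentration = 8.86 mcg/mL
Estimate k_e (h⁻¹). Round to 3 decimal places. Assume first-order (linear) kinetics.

k = ln(C₁/C₂) / (t₂ − t₁) = ln(42.4/8.86) / (114 − 15.6)
  = 1.566 / 98.40 = 0.01591 h⁻¹

0.016 h⁻¹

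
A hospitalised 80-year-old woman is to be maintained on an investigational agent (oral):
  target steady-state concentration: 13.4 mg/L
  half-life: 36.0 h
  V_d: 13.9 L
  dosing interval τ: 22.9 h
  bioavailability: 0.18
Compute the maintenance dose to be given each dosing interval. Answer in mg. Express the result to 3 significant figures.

456 mg

k = ln2 / t½ = 0.693147 / 36.0 = 0.01925 h⁻¹
CL = k × Vd = 0.01925 × 13.9 = 0.2676 L/h
At steady state, F × (Dose/τ) = Css × CL.
Dose = Css × CL × τ / F = 13.4 × 0.2676 × 22.9 / 0.18 = 456.2 mg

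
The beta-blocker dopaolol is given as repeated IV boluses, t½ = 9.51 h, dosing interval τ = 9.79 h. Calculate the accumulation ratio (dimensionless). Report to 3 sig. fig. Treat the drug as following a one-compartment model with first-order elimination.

k = ln2 / t½ = 0.693147 / 9.51 = 0.07289 h⁻¹
e^(−kτ) = e^(−0.07289 × 9.79) = 0.4899
Accumulation ratio R = 1 / (1 − e^(−kτ)) = 1 / (1 − 0.4899) = 1.960

1.96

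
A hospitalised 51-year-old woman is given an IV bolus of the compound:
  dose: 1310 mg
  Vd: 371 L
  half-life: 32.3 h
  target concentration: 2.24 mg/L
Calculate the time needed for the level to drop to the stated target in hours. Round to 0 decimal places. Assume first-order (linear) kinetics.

21 h

C₀ = Dose / Vd = 1310 / 371 = 3.531 mg/L
k = ln2 / t½ = 0.693147 / 32.3 = 0.02146 h⁻¹
t = ln(C₀ / C) / k = ln(3.531 / 2.24) / 0.02146
  = ln(1.576) / 0.02146 = 0.4549 / 0.02146 = 21.20 h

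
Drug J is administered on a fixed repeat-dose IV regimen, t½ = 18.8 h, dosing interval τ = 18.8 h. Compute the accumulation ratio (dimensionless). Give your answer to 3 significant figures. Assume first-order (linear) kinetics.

2.00

k = ln2 / t½ = 0.693147 / 18.8 = 0.03687 h⁻¹
e^(−kτ) = e^(−0.03687 × 18.8) = 0.5000
Accumulation ratio R = 1 / (1 − e^(−kτ)) = 1 / (1 − 0.5000) = 2.000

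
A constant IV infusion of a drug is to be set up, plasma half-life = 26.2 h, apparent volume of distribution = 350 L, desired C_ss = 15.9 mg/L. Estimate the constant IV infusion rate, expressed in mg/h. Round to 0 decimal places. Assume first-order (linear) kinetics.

147 mg/h

k = ln2 / t½ = 0.693147 / 26.2 = 0.02646 h⁻¹
CL = k × Vd = 0.02646 × 350 = 9.261 L/h
At steady state, infusion rate R₀ = Css × CL = 15.9 × 9.261 = 147.2 mg/h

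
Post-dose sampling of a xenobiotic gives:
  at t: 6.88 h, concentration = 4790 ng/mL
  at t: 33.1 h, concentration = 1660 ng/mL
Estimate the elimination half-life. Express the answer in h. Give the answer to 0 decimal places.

k = ln(C₁/C₂) / (t₂ − t₁) = ln(4790/1660) / (33.1 − 6.88)
  = 1.060 / 26.22 = 0.04043 h⁻¹
t½ = ln2 / k = 0.693147 / 0.04043 = 17.14 h

17 h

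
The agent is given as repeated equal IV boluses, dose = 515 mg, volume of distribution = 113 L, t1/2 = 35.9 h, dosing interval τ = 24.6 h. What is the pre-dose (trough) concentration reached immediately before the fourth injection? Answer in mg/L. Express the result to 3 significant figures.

C₀ per dose = Dose / Vd = 515 / 113 = 4.558 mg/L
k = ln2 / t½ = 0.693147 / 35.9 = 0.01931 h⁻¹
Fraction remaining after one interval: r = e^(−kτ) = e^(−0.01931 × 24.6) = 0.6219
Before dose 4, 3 doses have been given (aged 1τ, 2τ, 3τ).
C_trough = C₀ × (r + r² + … + r^3) = C₀ × r(1−r^3)/(1−r)
        = 4.558 × 0.6219 × (1 − 0.2405) / (1 − 0.6219) = 5.694 mg/L

5.69 mg/L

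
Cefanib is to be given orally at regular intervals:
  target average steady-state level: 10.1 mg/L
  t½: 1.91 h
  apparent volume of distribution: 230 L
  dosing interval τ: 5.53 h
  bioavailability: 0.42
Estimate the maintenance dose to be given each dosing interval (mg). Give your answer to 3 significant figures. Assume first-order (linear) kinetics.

11100 mg

k = ln2 / t½ = 0.693147 / 1.91 = 0.3629 h⁻¹
CL = k × Vd = 0.3629 × 230 = 83.47 L/h
At steady state, F × (Dose/τ) = Css × CL.
Dose = Css × CL × τ / F = 10.1 × 83.47 × 5.53 / 0.42 = 11100 mg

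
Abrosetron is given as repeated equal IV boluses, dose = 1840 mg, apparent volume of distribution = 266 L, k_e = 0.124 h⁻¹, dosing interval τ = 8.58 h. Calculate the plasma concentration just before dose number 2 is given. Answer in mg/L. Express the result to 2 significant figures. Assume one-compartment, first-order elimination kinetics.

C₀ per dose = Dose / Vd = 1840 / 266 = 6.917 mg/L
Fraction remaining after one interval: r = e^(−kτ) = e^(−0.1240 × 8.58) = 0.3451
Before dose 2, 1 dose has been given (aged 1τ).
C_trough = C₀ × r = 6.917 × 0.3451 = 2.387 mg/L

2.4 mg/L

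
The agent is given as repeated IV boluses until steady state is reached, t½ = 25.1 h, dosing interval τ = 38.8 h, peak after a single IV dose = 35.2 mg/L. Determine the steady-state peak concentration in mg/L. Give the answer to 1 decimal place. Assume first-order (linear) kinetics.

53.5 mg/L

k = ln2 / t½ = 0.693147 / 25.1 = 0.02762 h⁻¹
e^(−kτ) = e^(−0.02762 × 38.8) = 0.3424
Accumulation ratio R = 1 / (1 − e^(−kτ)) = 1 / (1 − 0.3424) = 1.521
Steady-state peak = C₀ × R = 35.2 × 1.521 = 53.54 mg/L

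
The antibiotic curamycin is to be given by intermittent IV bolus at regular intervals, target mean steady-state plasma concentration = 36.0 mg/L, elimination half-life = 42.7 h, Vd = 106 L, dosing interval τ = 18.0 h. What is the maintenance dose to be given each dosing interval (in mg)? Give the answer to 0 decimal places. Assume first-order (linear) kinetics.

1115 mg

k = ln2 / t½ = 0.693147 / 42.7 = 0.01623 h⁻¹
CL = k × Vd = 0.01623 × 106 = 1.720 L/h
At steady state, Dose/τ = Css × CL.
Dose = Css × CL × τ = 36.0 × 1.720 × 18.0 = 1115 mg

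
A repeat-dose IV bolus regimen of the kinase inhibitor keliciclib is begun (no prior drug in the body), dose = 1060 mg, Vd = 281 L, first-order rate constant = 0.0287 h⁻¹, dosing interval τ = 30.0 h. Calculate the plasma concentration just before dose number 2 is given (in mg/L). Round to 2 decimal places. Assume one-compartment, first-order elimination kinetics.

1.59 mg/L

C₀ per dose = Dose / Vd = 1060 / 281 = 3.772 mg/L
Fraction remaining after one interval: r = e^(−kτ) = e^(−0.02870 × 30.0) = 0.4227
Before dose 2, 1 dose has been given (aged 1τ).
C_trough = C₀ × r = 3.772 × 0.4227 = 1.594 mg/L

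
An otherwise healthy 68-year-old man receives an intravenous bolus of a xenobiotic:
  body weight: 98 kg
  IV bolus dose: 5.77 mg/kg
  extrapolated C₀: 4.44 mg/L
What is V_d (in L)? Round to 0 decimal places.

127 L

Dose = 5.77 × 98 = 565.5 mg
Vd = Dose / C₀ = 565.5 / 4.44 = 127.4 L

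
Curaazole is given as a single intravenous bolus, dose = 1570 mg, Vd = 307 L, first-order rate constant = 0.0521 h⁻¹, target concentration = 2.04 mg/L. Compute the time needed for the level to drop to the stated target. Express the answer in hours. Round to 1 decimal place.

17.6 h

C₀ = Dose / Vd = 1570 / 307 = 5.114 mg/L
t = ln(C₀ / C) / k = ln(5.114 / 2.04) / 0.05210
  = ln(2.507) / 0.05210 = 0.9191 / 0.05210 = 17.64 h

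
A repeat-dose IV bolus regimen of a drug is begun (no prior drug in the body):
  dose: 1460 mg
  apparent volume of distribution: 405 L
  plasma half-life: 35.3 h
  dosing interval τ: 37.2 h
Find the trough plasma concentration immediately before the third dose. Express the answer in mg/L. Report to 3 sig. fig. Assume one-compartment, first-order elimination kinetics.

C₀ per dose = Dose / Vd = 1460 / 405 = 3.605 mg/L
k = ln2 / t½ = 0.693147 / 35.3 = 0.01964 h⁻¹
Fraction remaining after one interval: r = e^(−kτ) = e^(−0.01964 × 37.2) = 0.4816
Before dose 3, 2 doses have been given (aged 1τ, 2τ).
C_trough = C₀ × (r + r²) = 3.605 × (0.4816 + 0.2319) = 2.572 mg/L

2.57 mg/L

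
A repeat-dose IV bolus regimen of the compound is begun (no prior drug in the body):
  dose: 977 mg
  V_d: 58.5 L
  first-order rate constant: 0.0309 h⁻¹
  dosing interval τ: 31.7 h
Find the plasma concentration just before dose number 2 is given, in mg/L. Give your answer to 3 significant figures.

6.27 mg/L

C₀ per dose = Dose / Vd = 977 / 58.5 = 16.70 mg/L
Fraction remaining after one interval: r = e^(−kτ) = e^(−0.03090 × 31.7) = 0.3755
Before dose 2, 1 dose has been given (aged 1τ).
C_trough = C₀ × r = 16.70 × 0.3755 = 6.271 mg/L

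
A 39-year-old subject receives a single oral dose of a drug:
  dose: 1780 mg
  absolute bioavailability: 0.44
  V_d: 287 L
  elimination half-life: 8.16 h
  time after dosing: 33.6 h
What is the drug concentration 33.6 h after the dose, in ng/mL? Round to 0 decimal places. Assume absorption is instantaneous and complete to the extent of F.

Amount reaching circulation = F × Dose = 0.44 × 1780 = 783.2 mg
C₀ = F·Dose / Vd = 783.2 / 287 = 2.729 mg/L
k = ln2 / t½ = 0.693147 / 8.16 = 0.08494 h⁻¹
C = C₀ · e^(−k·t) = 2.729 × e^(−0.08494 × 33.6)
  = 2.729 × 0.05761 = 0.1572 mg/L
Convert: 0.1572 mg/L × 1000 = 157.2 ng/mL

157 ng/mL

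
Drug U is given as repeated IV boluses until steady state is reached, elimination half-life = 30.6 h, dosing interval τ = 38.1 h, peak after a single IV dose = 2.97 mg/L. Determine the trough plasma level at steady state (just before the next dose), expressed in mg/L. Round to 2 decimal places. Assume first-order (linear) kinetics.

k = ln2 / t½ = 0.693147 / 30.6 = 0.02265 h⁻¹
e^(−kτ) = e^(−0.02265 × 38.1) = 0.4219
Accumulation ratio R = 1 / (1 − e^(−kτ)) = 1 / (1 − 0.4219) = 1.730
Steady-state trough = C₀ × R × e^(−kτ) = 2.97 × 1.730 × 0.4219 = 2.168 mg/L

2.17 mg/L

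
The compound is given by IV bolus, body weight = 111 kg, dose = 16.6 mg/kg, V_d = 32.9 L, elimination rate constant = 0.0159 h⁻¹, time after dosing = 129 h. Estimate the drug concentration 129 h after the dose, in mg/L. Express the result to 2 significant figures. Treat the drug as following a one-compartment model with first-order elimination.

7.2 mg/L

Total dose = 16.6 × 111 = 1843 mg
C₀ = Dose / Vd = 1843 / 32.9 = 56.02 mg/L
C = C₀ · e^(−k·t) = 56.02 × e^(−0.01590 × 129)
  = 56.02 × 0.1286 = 7.204 mg/L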